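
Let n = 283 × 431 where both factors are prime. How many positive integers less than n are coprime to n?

φ(pq) = (p−1)(q−1) = 282 · 430 = 121260.

121260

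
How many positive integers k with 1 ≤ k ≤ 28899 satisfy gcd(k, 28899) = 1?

16848

28899 = 3^2 · 13^2 · 19.
φ(3^2) = 3^1·(3−1) = 3·2 = 6.
φ(13^2) = 13^2 − 13^1 = 169 − 13 = 156.
φ(19) = 19 − 1 = 18.
Since φ is multiplicative, φ(28899) = 6 · 156 · 18 = 16848.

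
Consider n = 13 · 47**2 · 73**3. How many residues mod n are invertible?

9954401472

φ(11171401189) = 11171401189 · (1 − 1/13) · (1 − 1/47) · (1 − 1/73)
       = 11171401189 · 39744/44603 = 9954401472.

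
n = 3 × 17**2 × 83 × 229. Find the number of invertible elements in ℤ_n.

10170624

φ(3) = 3 − 1 = 2.
φ(17^2) = 17^1·(17−1) = 17·16 = 272.
φ(83) = 83 − 1 = 82.
φ(229) = 229 − 1 = 228.
Since φ is multiplicative, φ(16479069) = 2 · 272 · 82 · 228 = 10170624.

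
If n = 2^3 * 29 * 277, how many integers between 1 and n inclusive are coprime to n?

30912

φ(64264) = 64264 · (1 − 1/2) · (1 − 1/29) · (1 − 1/277)
       = 64264 · 7728/16066 = 30912.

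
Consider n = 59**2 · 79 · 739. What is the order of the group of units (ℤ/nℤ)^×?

196984008

φ(59^2) = 59^2 − 59^1 = 3481 − 59 = 3422.
φ(79) = 79 − 1 = 78.
φ(739) = 739 − 1 = 738.
φ(203224261) = 3422 × 78 × 738 = 196984008.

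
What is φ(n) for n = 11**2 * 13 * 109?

142560

φ(11^2) = 11^2 − 11^1 = 121 − 11 = 110.
φ(13) = 13 − 1 = 12.
φ(109) = 109 − 1 = 108.
Since φ is multiplicative, φ(171457) = 110 · 12 · 108 = 142560.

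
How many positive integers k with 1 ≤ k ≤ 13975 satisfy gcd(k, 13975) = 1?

Factor 13975: 13975 = 5^2 × 13 × 43.
φ(5^2) = 5^1·(5−1) = 5·4 = 20.
φ(13) = 13 − 1 = 12.
φ(43) = 43 − 1 = 42.
φ(13975) = 20 × 12 × 42 = 10080.

10080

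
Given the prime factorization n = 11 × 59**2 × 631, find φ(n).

21558600

φ(11) = 11 − 1 = 10.
φ(59^2) = 59^2 − 59^1 = 3481 − 59 = 3422.
φ(631) = 631 − 1 = 630.
Since φ is multiplicative, φ(24161621) = 10 · 3422 · 630 = 21558600.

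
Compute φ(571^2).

325470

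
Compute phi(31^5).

φ(28629151) = 28629151 · (1 − 1/31)
       = 28629151 · 30/31 = 27705630.

27705630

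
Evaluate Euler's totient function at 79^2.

φ(6241) = 6241 · (1 − 1/79)
       = 6241 · 78/79 = 6162.

6162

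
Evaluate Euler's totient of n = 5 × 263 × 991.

1037520

φ(1303165) = 1303165 · (1 − 1/5) · (1 − 1/263) · (1 − 1/991)
       = 1303165 · 1037520/1303165 = 1037520.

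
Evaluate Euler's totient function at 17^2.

272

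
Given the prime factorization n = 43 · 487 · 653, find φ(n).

13308624

φ(43) = 43 − 1 = 42.
φ(487) = 487 − 1 = 486.
φ(653) = 653 − 1 = 652.
Since φ is multiplicative, φ(13674473) = 42 · 486 · 652 = 13308624.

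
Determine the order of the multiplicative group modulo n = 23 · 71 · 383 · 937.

φ(23) = 23 − 1 = 22.
φ(71) = 71 − 1 = 70.
φ(383) = 383 − 1 = 382.
φ(937) = 937 − 1 = 936.
Multiply: 22 · 70 · 382 · 936 = 550630080.

550630080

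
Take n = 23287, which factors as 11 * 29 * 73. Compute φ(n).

φ(11) = 11 − 1 = 10.
φ(29) = 29 − 1 = 28.
φ(73) = 73 − 1 = 72.
Since φ is multiplicative, φ(23287) = 10 · 28 · 72 = 20160.

20160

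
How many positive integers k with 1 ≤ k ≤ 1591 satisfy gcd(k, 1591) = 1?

1512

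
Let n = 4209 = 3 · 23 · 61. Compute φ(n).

2640

φ(3) = 3 − 1 = 2.
φ(23) = 23 − 1 = 22.
φ(61) = 61 − 1 = 60.
Multiply: 2 · 22 · 60 = 2640.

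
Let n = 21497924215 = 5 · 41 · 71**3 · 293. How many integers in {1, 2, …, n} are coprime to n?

φ(5) = 5 − 1 = 4.
φ(41) = 41 − 1 = 40.
φ(71^3) = 71^2·(71−1) = 5041·70 = 352870.
φ(293) = 293 − 1 = 292.
Since φ is multiplicative, φ(21497924215) = 4 · 40 · 352870 · 292 = 16486086400.

16486086400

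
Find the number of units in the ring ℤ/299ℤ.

264

First factor: 299 = 13 × 23.
φ(299) = 299 · (1 − 1/13) · (1 − 1/23)
       = 299 · 264/299 = 264.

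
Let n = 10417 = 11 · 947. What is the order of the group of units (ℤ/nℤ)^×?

9460

φ(11) = 11 − 1 = 10.
φ(947) = 947 − 1 = 946.
Since φ is multiplicative, φ(10417) = 10 · 946 = 9460.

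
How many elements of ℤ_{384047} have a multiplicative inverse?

Factor 384047: 384047 = 17 · 19 · 29 · 41.
φ(384047) = 384047 · (1 − 1/17) · (1 − 1/19) · (1 − 1/29) · (1 − 1/41)
       = 384047 · 322560/384047 = 322560.

322560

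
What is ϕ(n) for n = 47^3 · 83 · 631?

φ(47^3) = 47^3 − 47^2 = 103823 − 2209 = 101614.
φ(83) = 83 − 1 = 82.
φ(631) = 631 − 1 = 630.
Since φ is multiplicative, φ(5437521979) = 101614 · 82 · 630 = 5249379240.

5249379240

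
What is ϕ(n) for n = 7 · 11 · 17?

φ(1309) = 1309 · (1 − 1/7) · (1 − 1/11) · (1 − 1/17)
       = 1309 · 960/1309 = 960.

960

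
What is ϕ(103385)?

73920

Factor 103385: 103385 = 5 · 23 · 29 · 31.
φ(103385) = 103385 · (1 − 1/5) · (1 − 1/23) · (1 − 1/29) · (1 − 1/31)
       = 103385 · 73920/103385 = 73920.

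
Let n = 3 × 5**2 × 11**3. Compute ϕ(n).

φ(99825) = 99825 · (1 − 1/3) · (1 − 1/5) · (1 − 1/11)
       = 99825 · 80/165 = 48400.

48400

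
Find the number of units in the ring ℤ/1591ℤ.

1512

1591 = 37 × 43.
φ(37) = 37 − 1 = 36.
φ(43) = 43 − 1 = 42.
Multiply: 36 · 42 = 1512.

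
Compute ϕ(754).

336

Factor 754: 754 = 2 × 13 × 29.
φ(754) = 754 · (1 − 1/2) · (1 − 1/13) · (1 − 1/29)
       = 754 · 336/754 = 336.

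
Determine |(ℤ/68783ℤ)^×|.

Prime factorization: 68783 = 11 × 13^2 × 37.
φ(11) = 11 − 1 = 10.
φ(13^2) = 13^2 − 13^1 = 169 − 13 = 156.
φ(37) = 37 − 1 = 36.
φ(68783) = 10 × 156 × 36 = 56160.

56160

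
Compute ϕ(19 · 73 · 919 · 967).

φ(1232589451) = 1232589451 · (1 − 1/19) · (1 − 1/73) · (1 − 1/919) · (1 − 1/967)
       = 1232589451 · 1149277248/1232589451 = 1149277248.

1149277248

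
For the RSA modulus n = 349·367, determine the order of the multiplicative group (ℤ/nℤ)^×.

127368

For distinct primes, φ(pq) = (p−1)(q−1) = 348 × 366 = 127368.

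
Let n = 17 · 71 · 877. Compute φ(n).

φ(1058539) = 1058539 · (1 − 1/17) · (1 − 1/71) · (1 − 1/877)
       = 1058539 · 981120/1058539 = 981120.

981120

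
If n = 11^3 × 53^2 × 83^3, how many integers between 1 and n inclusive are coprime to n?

φ(2137785228073) = 2137785228073 · (1 − 1/11) · (1 − 1/53) · (1 − 1/83)
       = 2137785228073 · 42640/48389 = 1883799254480.

1883799254480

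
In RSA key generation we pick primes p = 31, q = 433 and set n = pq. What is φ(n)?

φ(pq) = (p−1)(q−1) = 30 · 432 = 12960.

12960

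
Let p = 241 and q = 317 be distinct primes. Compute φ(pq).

75840

For distinct primes, φ(pq) = (p−1)(q−1) = 240 × 316 = 75840.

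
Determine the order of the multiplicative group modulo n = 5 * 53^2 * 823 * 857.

φ(9906092995) = 9906092995 · (1 − 1/5) · (1 − 1/53) · (1 − 1/823) · (1 − 1/857)
       = 9906092995 · 146355456/186907415 = 7756839168.

7756839168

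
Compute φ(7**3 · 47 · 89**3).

9426877152

φ(7^3) = 7^3 − 7^2 = 343 − 49 = 294.
φ(47) = 47 − 1 = 46.
φ(89^3) = 89^3 − 89^2 = 704969 − 7921 = 697048.
φ(11364805249) = 294 × 46 × 697048 = 9426877152.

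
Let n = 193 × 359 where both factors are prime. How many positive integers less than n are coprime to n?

68736

φ(pq) = (p−1)(q−1) = 192 · 358 = 68736.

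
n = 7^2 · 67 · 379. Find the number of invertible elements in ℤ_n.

1047816

φ(7^2) = 7^1·(7−1) = 7·6 = 42.
φ(67) = 67 − 1 = 66.
φ(379) = 379 − 1 = 378.
Since φ is multiplicative, φ(1244257) = 42 · 66 · 378 = 1047816.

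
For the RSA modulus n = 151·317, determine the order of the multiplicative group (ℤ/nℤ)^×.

φ(151) = 151 − 1 = 150.
φ(317) = 317 − 1 = 316.
φ(47867) = 150 × 316 = 47400.

47400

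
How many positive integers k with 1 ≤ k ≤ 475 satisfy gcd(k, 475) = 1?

360

475 = 5^2 * 19.
φ(475) = 475 · (1 − 1/5) · (1 − 1/19)
       = 475 · 72/95 = 360.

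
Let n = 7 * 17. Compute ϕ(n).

96

φ(7) = 7 − 1 = 6.
φ(17) = 17 − 1 = 16.
Since φ is multiplicative, φ(119) = 6 · 16 = 96.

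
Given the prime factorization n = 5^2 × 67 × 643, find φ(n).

847440

φ(1077025) = 1077025 · (1 − 1/5) · (1 − 1/67) · (1 − 1/643)
       = 1077025 · 169488/215405 = 847440.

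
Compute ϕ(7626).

Factor 7626: 7626 = 2 × 3 × 31 × 41.
φ(2) = 2 − 1 = 1.
φ(3) = 3 − 1 = 2.
φ(31) = 31 − 1 = 30.
φ(41) = 41 − 1 = 40.
φ(7626) = 1 × 2 × 30 × 40 = 2400.

2400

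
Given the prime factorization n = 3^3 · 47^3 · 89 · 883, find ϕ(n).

141963700032

φ(220296728727) = 220296728727 · (1 − 1/3) · (1 − 1/47) · (1 − 1/89) · (1 − 1/883)
       = 220296728727 · 7140672/11080767 = 141963700032.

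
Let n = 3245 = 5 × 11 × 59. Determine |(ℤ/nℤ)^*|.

φ(3245) = 3245 · (1 − 1/5) · (1 − 1/11) · (1 − 1/59)
       = 3245 · 2320/3245 = 2320.

2320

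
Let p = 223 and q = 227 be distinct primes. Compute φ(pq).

φ(n) = (p − 1)(q − 1) = (223−1)(227−1) = 222·226 = 50172.

50172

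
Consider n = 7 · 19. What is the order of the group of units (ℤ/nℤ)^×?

108

φ(133) = 133 · (1 − 1/7) · (1 − 1/19)
       = 133 · 108/133 = 108.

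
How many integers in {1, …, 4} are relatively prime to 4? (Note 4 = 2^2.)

φ(4) = 4 · (1 − 1/2)
       = 4 · 1/2 = 2.

2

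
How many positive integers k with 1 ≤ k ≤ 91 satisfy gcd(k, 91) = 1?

72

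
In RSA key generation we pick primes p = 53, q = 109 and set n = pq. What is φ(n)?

For distinct primes, φ(pq) = (p−1)(q−1) = 52 × 108 = 5616.

5616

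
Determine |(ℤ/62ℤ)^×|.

30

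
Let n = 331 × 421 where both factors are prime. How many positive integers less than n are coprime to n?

φ(139351) = 139351 · (1 − 1/331) · (1 − 1/421)
       = 139351 · 138600/139351 = 138600.

138600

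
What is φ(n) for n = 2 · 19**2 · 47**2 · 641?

φ(2) = 2 − 1 = 1.
φ(19^2) = 19^2 − 19^1 = 361 − 19 = 342.
φ(47^2) = 47^2 − 47^1 = 2209 − 47 = 2162.
φ(641) = 641 − 1 = 640.
Since φ is multiplicative, φ(1022329618) = 1 · 342 · 2162 · 640 = 473218560.

473218560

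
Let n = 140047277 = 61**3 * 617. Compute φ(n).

137528160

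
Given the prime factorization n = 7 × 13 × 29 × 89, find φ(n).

177408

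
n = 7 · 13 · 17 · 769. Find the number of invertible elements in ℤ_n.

884736

φ(7) = 7 − 1 = 6.
φ(13) = 13 − 1 = 12.
φ(17) = 17 − 1 = 16.
φ(769) = 769 − 1 = 768.
Since φ is multiplicative, φ(1189643) = 6 · 12 · 16 · 768 = 884736.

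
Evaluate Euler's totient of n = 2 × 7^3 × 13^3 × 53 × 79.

2418316992

φ(2) = 2 − 1 = 1.
φ(7^3) = 7^2·(7−1) = 49·6 = 294.
φ(13^3) = 13^2·(13−1) = 169·12 = 2028.
φ(53) = 53 − 1 = 52.
φ(79) = 79 − 1 = 78.
Multiply: 1 · 294 · 2028 · 52 · 78 = 2418316992.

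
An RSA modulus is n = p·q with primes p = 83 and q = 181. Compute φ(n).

φ(pq) = (p−1)(q−1) = 82 · 180 = 14760.

14760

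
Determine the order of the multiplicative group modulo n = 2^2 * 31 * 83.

φ(10292) = 10292 · (1 − 1/2) · (1 − 1/31) · (1 − 1/83)
       = 10292 · 2460/5146 = 4920.

4920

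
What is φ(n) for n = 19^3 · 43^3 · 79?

39360491352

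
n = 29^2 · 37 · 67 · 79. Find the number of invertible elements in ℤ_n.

φ(164702281) = 164702281 · (1 − 1/29) · (1 − 1/37) · (1 − 1/67) · (1 − 1/79)
       = 164702281 · 5189184/5679389 = 150486336.

150486336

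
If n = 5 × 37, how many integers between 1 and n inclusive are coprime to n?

144

φ(185) = 185 · (1 − 1/5) · (1 − 1/37)
       = 185 · 144/185 = 144.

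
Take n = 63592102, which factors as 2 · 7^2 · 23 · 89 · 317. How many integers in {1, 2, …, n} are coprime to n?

25694592

φ(63592102) = 63592102 · (1 − 1/2) · (1 − 1/7) · (1 − 1/23) · (1 − 1/89) · (1 − 1/317)
       = 63592102 · 3670656/9084586 = 25694592.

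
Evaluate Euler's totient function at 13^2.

φ(169) = 169 · (1 − 1/13)
       = 169 · 12/13 = 156.

156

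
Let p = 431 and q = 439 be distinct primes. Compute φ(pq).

φ(431) = 431 − 1 = 430.
φ(439) = 439 − 1 = 438.
Multiply: 430 · 438 = 188340.

188340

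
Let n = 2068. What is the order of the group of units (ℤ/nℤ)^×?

920

First factor: 2068 = 2^2 * 11 * 47.
φ(2^2) = 2^1·(2−1) = 2·1 = 2.
φ(11) = 11 − 1 = 10.
φ(47) = 47 − 1 = 46.
Multiply: 2 · 10 · 46 = 920.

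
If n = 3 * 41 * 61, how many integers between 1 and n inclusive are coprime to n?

4800

φ(3) = 3 − 1 = 2.
φ(41) = 41 − 1 = 40.
φ(61) = 61 − 1 = 60.
φ(7503) = 2 × 40 × 60 = 4800.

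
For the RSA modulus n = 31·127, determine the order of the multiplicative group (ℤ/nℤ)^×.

φ(pq) = (p−1)(q−1) = 30 · 126 = 3780.

3780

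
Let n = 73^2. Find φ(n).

5256

φ(73^2) = 73^2 − 73^1 = 5329 − 73 = 5256.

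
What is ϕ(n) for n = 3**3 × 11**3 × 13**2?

φ(3^3) = 3^2·(3−1) = 9·2 = 18.
φ(11^3) = 11^3 − 11^2 = 1331 − 121 = 1210.
φ(13^2) = 13^2 − 13^1 = 169 − 13 = 156.
Since φ is multiplicative, φ(6073353) = 18 · 1210 · 156 = 3397680.

3397680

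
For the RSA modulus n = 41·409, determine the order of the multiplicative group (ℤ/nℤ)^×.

φ(pq) = (p−1)(q−1) = 40 · 408 = 16320.

16320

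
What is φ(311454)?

First factor: 311454 = 2 · 3**2 · 11**3 · 13.
φ(311454) = 311454 · (1 − 1/2) · (1 − 1/3) · (1 − 1/11) · (1 − 1/13)
       = 311454 · 240/858 = 87120.

87120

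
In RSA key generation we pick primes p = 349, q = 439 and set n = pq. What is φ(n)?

152424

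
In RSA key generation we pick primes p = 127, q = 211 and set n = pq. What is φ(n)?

26460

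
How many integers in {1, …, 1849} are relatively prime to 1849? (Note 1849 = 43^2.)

φ(1849) = 1849 · (1 − 1/43)
       = 1849 · 42/43 = 1806.

1806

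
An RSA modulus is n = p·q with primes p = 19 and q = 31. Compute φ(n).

540

φ(n) = (p − 1)(q − 1) = (19−1)(31−1) = 18·30 = 540.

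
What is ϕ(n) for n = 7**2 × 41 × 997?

1673280

φ(7^2) = 7^1·(7−1) = 7·6 = 42.
φ(41) = 41 − 1 = 40.
φ(997) = 997 − 1 = 996.
Since φ is multiplicative, φ(2002973) = 42 · 40 · 996 = 1673280.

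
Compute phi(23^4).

267674

φ(279841) = 279841 · (1 − 1/23)
       = 279841 · 22/23 = 267674.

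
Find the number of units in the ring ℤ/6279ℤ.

Prime factorization: 6279 = 3 * 7 * 13 * 23.
φ(6279) = 6279 · (1 − 1/3) · (1 − 1/7) · (1 − 1/13) · (1 − 1/23)
       = 6279 · 3168/6279 = 3168.

3168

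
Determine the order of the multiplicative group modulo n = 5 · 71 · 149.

φ(52895) = 52895 · (1 − 1/5) · (1 − 1/71) · (1 − 1/149)
       = 52895 · 41440/52895 = 41440.

41440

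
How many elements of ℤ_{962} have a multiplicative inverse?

Prime factorization: 962 = 2 · 13 · 37.
φ(2) = 2 − 1 = 1.
φ(13) = 13 − 1 = 12.
φ(37) = 37 − 1 = 36.
Since φ is multiplicative, φ(962) = 1 · 12 · 36 = 432.

432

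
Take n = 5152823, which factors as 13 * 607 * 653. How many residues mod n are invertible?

4741344

φ(13) = 13 − 1 = 12.
φ(607) = 607 − 1 = 606.
φ(653) = 653 − 1 = 652.
φ(5152823) = 12 × 606 × 652 = 4741344.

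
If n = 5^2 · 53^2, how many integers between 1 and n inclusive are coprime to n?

55120

φ(5^2) = 5^2 − 5^1 = 25 − 5 = 20.
φ(53^2) = 53^2 − 53^1 = 2809 − 53 = 2756.
Since φ is multiplicative, φ(70225) = 20 · 2756 = 55120.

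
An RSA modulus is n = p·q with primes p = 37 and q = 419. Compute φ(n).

15048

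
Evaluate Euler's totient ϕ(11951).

10368

Prime factorization: 11951 = 17 · 19 · 37.
φ(17) = 17 − 1 = 16.
φ(19) = 19 − 1 = 18.
φ(37) = 37 − 1 = 36.
Since φ is multiplicative, φ(11951) = 16 · 18 · 36 = 10368.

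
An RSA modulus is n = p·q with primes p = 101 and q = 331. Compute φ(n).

33000

φ(pq) = (p−1)(q−1) = 100 · 330 = 33000.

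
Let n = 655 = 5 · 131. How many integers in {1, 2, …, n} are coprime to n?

520

φ(5) = 5 − 1 = 4.
φ(131) = 131 − 1 = 130.
Multiply: 4 · 130 = 520.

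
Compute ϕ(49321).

45360

49321 = 31 * 37 * 43.
φ(31) = 31 − 1 = 30.
φ(37) = 37 − 1 = 36.
φ(43) = 43 − 1 = 42.
Since φ is multiplicative, φ(49321) = 30 · 36 · 42 = 45360.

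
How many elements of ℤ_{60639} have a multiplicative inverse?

Factor 60639: 60639 = 3 · 17 · 29 · 41.
φ(3) = 3 − 1 = 2.
φ(17) = 17 − 1 = 16.
φ(29) = 29 − 1 = 28.
φ(41) = 41 − 1 = 40.
φ(60639) = 2 × 16 × 28 × 40 = 35840.

35840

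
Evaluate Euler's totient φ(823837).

620928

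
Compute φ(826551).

479160

First factor: 826551 = 3^3 * 11^3 * 23.
φ(3^3) = 3^2·(3−1) = 9·2 = 18.
φ(11^3) = 11^3 − 11^2 = 1331 − 121 = 1210.
φ(23) = 23 − 1 = 22.
Multiply: 18 · 1210 · 22 = 479160.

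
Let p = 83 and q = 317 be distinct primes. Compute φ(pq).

25912

φ(n) = (p − 1)(q − 1) = (83−1)(317−1) = 82·316 = 25912.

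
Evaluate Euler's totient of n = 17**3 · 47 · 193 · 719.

φ(17^3) = 17^2·(17−1) = 289·16 = 4624.
φ(47) = 47 − 1 = 46.
φ(193) = 193 − 1 = 192.
φ(719) = 719 − 1 = 718.
Since φ is multiplicative, φ(32042826737) = 4624 · 46 · 192 · 718 = 29322522624.

29322522624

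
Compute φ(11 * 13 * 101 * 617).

φ(11) = 11 − 1 = 10.
φ(13) = 13 − 1 = 12.
φ(101) = 101 − 1 = 100.
φ(617) = 617 − 1 = 616.
Multiply: 10 · 12 · 100 · 616 = 7392000.

7392000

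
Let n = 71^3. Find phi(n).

φ(357911) = 357911 · (1 − 1/71)
       = 357911 · 70/71 = 352870.

352870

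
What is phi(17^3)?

φ(4913) = 4913 · (1 − 1/17)
       = 4913 · 16/17 = 4624.

4624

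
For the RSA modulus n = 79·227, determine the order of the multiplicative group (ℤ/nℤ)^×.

17628

For distinct primes, φ(pq) = (p−1)(q−1) = 78 × 226 = 17628.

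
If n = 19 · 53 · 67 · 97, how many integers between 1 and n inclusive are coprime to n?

5930496

φ(19) = 19 − 1 = 18.
φ(53) = 53 − 1 = 52.
φ(67) = 67 − 1 = 66.
φ(97) = 97 − 1 = 96.
Since φ is multiplicative, φ(6544493) = 18 · 52 · 66 · 96 = 5930496.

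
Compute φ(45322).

Factor 45322: 45322 = 2 * 17 * 31 * 43.
φ(45322) = 45322 · (1 − 1/2) · (1 − 1/17) · (1 − 1/31) · (1 − 1/43)
       = 45322 · 20160/45322 = 20160.

20160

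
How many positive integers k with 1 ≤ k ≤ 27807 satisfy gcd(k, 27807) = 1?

Factor 27807: 27807 = 3 · 13 · 23 · 31.
φ(27807) = 27807 · (1 − 1/3) · (1 − 1/13) · (1 − 1/23) · (1 − 1/31)
       = 27807 · 15840/27807 = 15840.

15840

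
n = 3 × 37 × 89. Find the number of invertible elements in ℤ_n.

φ(3) = 3 − 1 = 2.
φ(37) = 37 − 1 = 36.
φ(89) = 89 − 1 = 88.
Since φ is multiplicative, φ(9879) = 2 · 36 · 88 = 6336.

6336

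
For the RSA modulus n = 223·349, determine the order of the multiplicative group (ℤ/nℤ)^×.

For distinct primes, φ(pq) = (p−1)(q−1) = 222 × 348 = 77256.

77256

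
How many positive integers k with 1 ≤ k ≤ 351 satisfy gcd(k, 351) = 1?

216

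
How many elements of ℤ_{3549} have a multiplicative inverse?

1872

3549 = 3 · 7 · 13^2.
φ(3) = 3 − 1 = 2.
φ(7) = 7 − 1 = 6.
φ(13^2) = 13^1·(13−1) = 13·12 = 156.
φ(3549) = 2 × 6 × 156 = 1872.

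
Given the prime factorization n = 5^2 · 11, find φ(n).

200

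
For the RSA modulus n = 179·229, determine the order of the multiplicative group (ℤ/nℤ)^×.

40584

φ(pq) = (p−1)(q−1) = 178 · 228 = 40584.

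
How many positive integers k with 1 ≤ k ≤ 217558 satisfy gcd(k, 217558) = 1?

Factor 217558: 217558 = 2 · 11^2 · 29 · 31.
φ(217558) = 217558 · (1 − 1/2) · (1 − 1/11) · (1 − 1/29) · (1 − 1/31)
       = 217558 · 8400/19778 = 92400.

92400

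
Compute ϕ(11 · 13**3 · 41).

811200

φ(11) = 11 − 1 = 10.
φ(13^3) = 13^2·(13−1) = 169·12 = 2028.
φ(41) = 41 − 1 = 40.
Since φ is multiplicative, φ(990847) = 10 · 2028 · 40 = 811200.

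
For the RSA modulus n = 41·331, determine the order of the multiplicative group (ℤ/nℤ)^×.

φ(13571) = 13571 · (1 − 1/41) · (1 − 1/331)
       = 13571 · 13200/13571 = 13200.

13200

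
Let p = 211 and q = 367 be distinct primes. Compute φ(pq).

φ(77437) = 77437 · (1 − 1/211) · (1 − 1/367)
       = 77437 · 76860/77437 = 76860.

76860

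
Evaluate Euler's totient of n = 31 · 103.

3060

φ(3193) = 3193 · (1 − 1/31) · (1 − 1/103)
       = 3193 · 3060/3193 = 3060.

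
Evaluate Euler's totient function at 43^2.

1806

φ(1849) = 1849 · (1 − 1/43)
       = 1849 · 42/43 = 1806.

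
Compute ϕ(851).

792

851 = 23 * 37.
φ(851) = 851 · (1 − 1/23) · (1 − 1/37)
       = 851 · 792/851 = 792.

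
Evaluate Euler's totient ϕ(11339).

Factor 11339: 11339 = 17 * 23 * 29.
φ(17) = 17 − 1 = 16.
φ(23) = 23 − 1 = 22.
φ(29) = 29 − 1 = 28.
Since φ is multiplicative, φ(11339) = 16 · 22 · 28 = 9856.

9856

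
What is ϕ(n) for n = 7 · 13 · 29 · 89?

φ(234871) = 234871 · (1 − 1/7) · (1 − 1/13) · (1 − 1/29) · (1 − 1/89)
       = 234871 · 177408/234871 = 177408.

177408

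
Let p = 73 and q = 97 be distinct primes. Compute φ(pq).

For distinct primes, φ(pq) = (p−1)(q−1) = 72 × 96 = 6912.

6912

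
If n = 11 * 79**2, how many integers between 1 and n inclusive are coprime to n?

61620

φ(68651) = 68651 · (1 − 1/11) · (1 − 1/79)
       = 68651 · 780/869 = 61620.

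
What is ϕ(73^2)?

5256

φ(5329) = 5329 · (1 − 1/73)
       = 5329 · 72/73 = 5256.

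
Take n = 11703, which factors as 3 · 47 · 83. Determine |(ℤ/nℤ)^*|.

φ(3) = 3 − 1 = 2.
φ(47) = 47 − 1 = 46.
φ(83) = 83 − 1 = 82.
φ(11703) = 2 × 46 × 82 = 7544.

7544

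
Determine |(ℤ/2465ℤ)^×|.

Prime factorization: 2465 = 5 · 17 · 29.
φ(5) = 5 − 1 = 4.
φ(17) = 17 − 1 = 16.
φ(29) = 29 − 1 = 28.
Since φ is multiplicative, φ(2465) = 4 · 16 · 28 = 1792.

1792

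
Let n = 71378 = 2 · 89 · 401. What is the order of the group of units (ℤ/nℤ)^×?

φ(71378) = 71378 · (1 − 1/2) · (1 − 1/89) · (1 − 1/401)
       = 71378 · 35200/71378 = 35200.

35200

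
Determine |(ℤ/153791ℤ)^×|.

Factor 153791: 153791 = 11**2 · 31 · 41.
φ(11^2) = 11^1·(11−1) = 11·10 = 110.
φ(31) = 31 − 1 = 30.
φ(41) = 41 − 1 = 40.
Multiply: 110 · 30 · 40 = 132000.

132000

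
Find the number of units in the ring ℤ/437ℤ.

437 = 19 · 23.
φ(437) = 437 · (1 − 1/19) · (1 − 1/23)
       = 437 · 396/437 = 396.

396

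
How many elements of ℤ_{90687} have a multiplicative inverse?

54432

Factor 90687: 90687 = 3 · 19 · 37 · 43.
φ(90687) = 90687 · (1 − 1/3) · (1 − 1/19) · (1 − 1/37) · (1 − 1/43)
       = 90687 · 54432/90687 = 54432.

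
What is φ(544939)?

465696

544939 = 19 · 23 · 29 · 43.
φ(544939) = 544939 · (1 − 1/19) · (1 − 1/23) · (1 − 1/29) · (1 − 1/43)
       = 544939 · 465696/544939 = 465696.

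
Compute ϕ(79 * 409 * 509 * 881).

14226600960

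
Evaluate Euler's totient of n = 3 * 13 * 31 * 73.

51840

φ(88257) = 88257 · (1 − 1/3) · (1 − 1/13) · (1 − 1/31) · (1 − 1/73)
       = 88257 · 51840/88257 = 51840.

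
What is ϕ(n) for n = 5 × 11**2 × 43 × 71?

φ(5) = 5 − 1 = 4.
φ(11^2) = 11^2 − 11^1 = 121 − 11 = 110.
φ(43) = 43 − 1 = 42.
φ(71) = 71 − 1 = 70.
φ(1847065) = 4 × 110 × 42 × 70 = 1293600.

1293600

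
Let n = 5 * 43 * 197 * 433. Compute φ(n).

14224896

φ(5) = 5 − 1 = 4.
φ(43) = 43 − 1 = 42.
φ(197) = 197 − 1 = 196.
φ(433) = 433 − 1 = 432.
φ(18339715) = 4 × 42 × 196 × 432 = 14224896.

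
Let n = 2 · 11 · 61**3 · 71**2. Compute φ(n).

φ(2) = 2 − 1 = 1.
φ(11) = 11 − 1 = 10.
φ(61^3) = 61^3 − 61^2 = 226981 − 3721 = 223260.
φ(71^2) = 71^1·(71−1) = 71·70 = 4970.
Since φ is multiplicative, φ(25172646862) = 1 · 10 · 223260 · 4970 = 11096022000.

11096022000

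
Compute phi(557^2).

309692

φ(557^2) = 557^1·(557−1) = 557·556 = 309692.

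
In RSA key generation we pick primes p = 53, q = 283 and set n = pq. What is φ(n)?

14664

φ(n) = (p − 1)(q − 1) = (53−1)(283−1) = 52·282 = 14664.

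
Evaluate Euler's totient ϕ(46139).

42336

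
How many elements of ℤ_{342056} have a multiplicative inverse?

137280

Factor 342056: 342056 = 2^3 × 11 × 13^2 × 23.
φ(2^3) = 2^3 − 2^2 = 8 − 4 = 4.
φ(11) = 11 − 1 = 10.
φ(13^2) = 13^1·(13−1) = 13·12 = 156.
φ(23) = 23 − 1 = 22.
Multiply: 4 · 10 · 156 · 22 = 137280.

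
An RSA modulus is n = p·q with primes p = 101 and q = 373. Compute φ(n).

For distinct primes, φ(pq) = (p−1)(q−1) = 100 × 372 = 37200.

37200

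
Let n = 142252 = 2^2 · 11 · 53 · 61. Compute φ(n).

φ(2^2) = 2^2 − 2^1 = 4 − 2 = 2.
φ(11) = 11 − 1 = 10.
φ(53) = 53 − 1 = 52.
φ(61) = 61 − 1 = 60.
Multiply: 2 · 10 · 52 · 60 = 62400.

62400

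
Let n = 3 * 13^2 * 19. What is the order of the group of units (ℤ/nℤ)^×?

5616

φ(3) = 3 − 1 = 2.
φ(13^2) = 13^1·(13−1) = 13·12 = 156.
φ(19) = 19 − 1 = 18.
φ(9633) = 2 × 156 × 18 = 5616.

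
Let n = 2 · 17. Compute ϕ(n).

φ(34) = 34 · (1 − 1/2) · (1 − 1/17)
       = 34 · 16/34 = 16.

16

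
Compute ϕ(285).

144

First factor: 285 = 3 · 5 · 19.
φ(3) = 3 − 1 = 2.
φ(5) = 5 − 1 = 4.
φ(19) = 19 − 1 = 18.
Multiply: 2 · 4 · 18 = 144.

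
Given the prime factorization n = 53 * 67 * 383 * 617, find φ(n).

807590784

φ(839140361) = 839140361 · (1 − 1/53) · (1 − 1/67) · (1 − 1/383) · (1 − 1/617)
       = 839140361 · 807590784/839140361 = 807590784.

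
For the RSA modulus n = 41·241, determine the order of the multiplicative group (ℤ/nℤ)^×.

φ(9881) = 9881 · (1 − 1/41) · (1 − 1/241)
       = 9881 · 9600/9881 = 9600.

9600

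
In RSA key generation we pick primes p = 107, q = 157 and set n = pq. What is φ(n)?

φ(107) = 107 − 1 = 106.
φ(157) = 157 − 1 = 156.
Multiply: 106 · 156 = 16536.

16536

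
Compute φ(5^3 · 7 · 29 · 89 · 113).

φ(5^3) = 5^2·(5−1) = 25·4 = 100.
φ(7) = 7 − 1 = 6.
φ(29) = 29 − 1 = 28.
φ(89) = 89 − 1 = 88.
φ(113) = 113 − 1 = 112.
Multiply: 100 · 6 · 28 · 88 · 112 = 165580800.

165580800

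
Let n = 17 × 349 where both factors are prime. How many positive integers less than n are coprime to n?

5568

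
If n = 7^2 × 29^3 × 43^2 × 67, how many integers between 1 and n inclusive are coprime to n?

117886751136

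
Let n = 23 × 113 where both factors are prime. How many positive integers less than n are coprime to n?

2464

For distinct primes, φ(pq) = (p−1)(q−1) = 22 × 112 = 2464.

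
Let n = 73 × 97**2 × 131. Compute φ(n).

87160320

φ(89978267) = 89978267 · (1 − 1/73) · (1 − 1/97) · (1 − 1/131)
       = 89978267 · 898560/927611 = 87160320.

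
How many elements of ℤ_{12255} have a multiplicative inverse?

6048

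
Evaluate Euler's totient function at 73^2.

φ(5329) = 5329 · (1 − 1/73)
       = 5329 · 72/73 = 5256.

5256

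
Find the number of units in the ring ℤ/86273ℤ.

Prime factorization: 86273 = 11^2 × 23 × 31.
φ(86273) = 86273 · (1 − 1/11) · (1 − 1/23) · (1 − 1/31)
       = 86273 · 6600/7843 = 72600.

72600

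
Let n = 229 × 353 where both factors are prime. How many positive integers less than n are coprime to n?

φ(80837) = 80837 · (1 − 1/229) · (1 − 1/353)
       = 80837 · 80256/80837 = 80256.

80256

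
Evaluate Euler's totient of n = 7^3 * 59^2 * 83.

82497576

φ(99100589) = 99100589 · (1 − 1/7) · (1 − 1/59) · (1 − 1/83)
       = 99100589 · 28536/34279 = 82497576.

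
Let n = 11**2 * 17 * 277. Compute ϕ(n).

φ(11^2) = 11^2 − 11^1 = 121 − 11 = 110.
φ(17) = 17 − 1 = 16.
φ(277) = 277 − 1 = 276.
Multiply: 110 · 16 · 276 = 485760.

485760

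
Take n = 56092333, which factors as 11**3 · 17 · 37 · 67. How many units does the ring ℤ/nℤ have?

φ(11^3) = 11^3 − 11^2 = 1331 − 121 = 1210.
φ(17) = 17 − 1 = 16.
φ(37) = 37 − 1 = 36.
φ(67) = 67 − 1 = 66.
Since φ is multiplicative, φ(56092333) = 1210 · 16 · 36 · 66 = 45999360.

45999360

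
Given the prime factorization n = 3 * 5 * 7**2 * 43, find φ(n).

φ(3) = 3 − 1 = 2.
φ(5) = 5 − 1 = 4.
φ(7^2) = 7^2 − 7^1 = 49 − 7 = 42.
φ(43) = 43 − 1 = 42.
φ(31605) = 2 × 4 × 42 × 42 = 14112.

14112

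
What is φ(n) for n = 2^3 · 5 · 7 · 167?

15936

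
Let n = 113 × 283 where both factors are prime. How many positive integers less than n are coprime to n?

31584

φ(pq) = (p−1)(q−1) = 112 · 282 = 31584.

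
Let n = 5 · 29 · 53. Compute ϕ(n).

5824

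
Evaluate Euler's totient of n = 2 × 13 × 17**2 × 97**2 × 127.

3829690368

φ(8978801702) = 8978801702 · (1 − 1/2) · (1 − 1/13) · (1 − 1/17) · (1 − 1/97) · (1 − 1/127)
       = 8978801702 · 2322432/5444998 = 3829690368.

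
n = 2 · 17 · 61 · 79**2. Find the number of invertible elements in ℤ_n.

5915520

φ(2) = 2 − 1 = 1.
φ(17) = 17 − 1 = 16.
φ(61) = 61 − 1 = 60.
φ(79^2) = 79^1·(79−1) = 79·78 = 6162.
Since φ is multiplicative, φ(12943834) = 1 · 16 · 60 · 6162 = 5915520.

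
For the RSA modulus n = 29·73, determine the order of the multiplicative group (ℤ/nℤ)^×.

2016

φ(29) = 29 − 1 = 28.
φ(73) = 73 − 1 = 72.
φ(2117) = 28 × 72 = 2016.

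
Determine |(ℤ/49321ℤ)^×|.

45360

First factor: 49321 = 31 × 37 × 43.
φ(49321) = 49321 · (1 − 1/31) · (1 − 1/37) · (1 − 1/43)
       = 49321 · 45360/49321 = 45360.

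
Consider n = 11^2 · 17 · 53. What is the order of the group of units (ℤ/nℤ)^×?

91520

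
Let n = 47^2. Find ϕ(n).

2162

φ(2209) = 2209 · (1 − 1/47)
       = 2209 · 46/47 = 2162.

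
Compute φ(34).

First factor: 34 = 2 · 17.
φ(2) = 2 − 1 = 1.
φ(17) = 17 − 1 = 16.
Since φ is multiplicative, φ(34) = 1 · 16 = 16.

16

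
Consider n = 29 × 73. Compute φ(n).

φ(2117) = 2117 · (1 − 1/29) · (1 − 1/73)
       = 2117 · 2016/2117 = 2016.

2016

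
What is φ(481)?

Factor 481: 481 = 13 * 37.
φ(13) = 13 − 1 = 12.
φ(37) = 37 − 1 = 36.
Since φ is multiplicative, φ(481) = 12 · 36 = 432.

432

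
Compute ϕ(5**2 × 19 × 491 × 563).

φ(5^2) = 5^1·(5−1) = 5·4 = 20.
φ(19) = 19 − 1 = 18.
φ(491) = 491 − 1 = 490.
φ(563) = 563 − 1 = 562.
Multiply: 20 · 18 · 490 · 562 = 99136800.

99136800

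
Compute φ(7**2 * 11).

420

φ(539) = 539 · (1 − 1/7) · (1 − 1/11)
       = 539 · 60/77 = 420.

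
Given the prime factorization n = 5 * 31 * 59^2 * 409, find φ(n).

φ(220677995) = 220677995 · (1 − 1/5) · (1 − 1/31) · (1 − 1/59) · (1 − 1/409)
       = 220677995 · 2839680/3740305 = 167541120.

167541120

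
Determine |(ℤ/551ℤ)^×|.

551 = 19 × 29.
φ(19) = 19 − 1 = 18.
φ(29) = 29 − 1 = 28.
Multiply: 18 · 28 = 504.

504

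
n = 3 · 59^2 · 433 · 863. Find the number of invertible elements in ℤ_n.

2548596096

φ(3) = 3 − 1 = 2.
φ(59^2) = 59^2 − 59^1 = 3481 − 59 = 3422.
φ(433) = 433 − 1 = 432.
φ(863) = 863 − 1 = 862.
Since φ is multiplicative, φ(3902329797) = 2 · 3422 · 432 · 862 = 2548596096.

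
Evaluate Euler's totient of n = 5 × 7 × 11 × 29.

6720

φ(11165) = 11165 · (1 − 1/5) · (1 − 1/7) · (1 − 1/11) · (1 − 1/29)
       = 11165 · 6720/11165 = 6720.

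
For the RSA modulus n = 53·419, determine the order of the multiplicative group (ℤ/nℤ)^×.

21736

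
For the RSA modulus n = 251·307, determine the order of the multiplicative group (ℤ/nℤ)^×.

φ(77057) = 77057 · (1 − 1/251) · (1 − 1/307)
       = 77057 · 76500/77057 = 76500.

76500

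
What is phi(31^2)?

930

φ(31^2) = 31^1·(31−1) = 31·30 = 930.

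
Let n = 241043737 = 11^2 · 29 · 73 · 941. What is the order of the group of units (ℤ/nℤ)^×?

208454400

φ(11^2) = 11^2 − 11^1 = 121 − 11 = 110.
φ(29) = 29 − 1 = 28.
φ(73) = 73 − 1 = 72.
φ(941) = 941 − 1 = 940.
Multiply: 110 · 28 · 72 · 940 = 208454400.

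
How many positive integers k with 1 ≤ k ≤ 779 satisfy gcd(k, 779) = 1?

720

First factor: 779 = 19 · 41.
φ(779) = 779 · (1 − 1/19) · (1 − 1/41)
       = 779 · 720/779 = 720.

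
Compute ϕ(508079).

380160

Factor 508079: 508079 = 11^2 · 13 · 17 · 19.
φ(508079) = 508079 · (1 − 1/11) · (1 − 1/13) · (1 − 1/17) · (1 − 1/19)
       = 508079 · 34560/46189 = 380160.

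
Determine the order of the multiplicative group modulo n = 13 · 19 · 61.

12960

φ(15067) = 15067 · (1 − 1/13) · (1 − 1/19) · (1 − 1/61)
       = 15067 · 12960/15067 = 12960.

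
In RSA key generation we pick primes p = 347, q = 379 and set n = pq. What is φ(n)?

130788

φ(n) = (p − 1)(q − 1) = (347−1)(379−1) = 346·378 = 130788.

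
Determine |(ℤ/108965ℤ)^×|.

Prime factorization: 108965 = 5 · 19 · 31 · 37.
φ(108965) = 108965 · (1 − 1/5) · (1 − 1/19) · (1 − 1/31) · (1 − 1/37)
       = 108965 · 77760/108965 = 77760.

77760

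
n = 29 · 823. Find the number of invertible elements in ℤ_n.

23016

φ(23867) = 23867 · (1 − 1/29) · (1 − 1/823)
       = 23867 · 23016/23867 = 23016.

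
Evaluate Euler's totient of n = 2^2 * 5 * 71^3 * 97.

271004160

φ(2^2) = 2^2 − 2^1 = 4 − 2 = 2.
φ(5) = 5 − 1 = 4.
φ(71^3) = 71^3 − 71^2 = 357911 − 5041 = 352870.
φ(97) = 97 − 1 = 96.
Since φ is multiplicative, φ(694347340) = 2 · 4 · 352870 · 96 = 271004160.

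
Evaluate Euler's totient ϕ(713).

660

Factor 713: 713 = 23 * 31.
φ(23) = 23 − 1 = 22.
φ(31) = 31 − 1 = 30.
Multiply: 22 · 30 = 660.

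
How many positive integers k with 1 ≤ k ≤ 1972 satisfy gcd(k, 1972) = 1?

896

Prime factorization: 1972 = 2^2 × 17 × 29.
φ(2^2) = 2^1·(2−1) = 2·1 = 2.
φ(17) = 17 − 1 = 16.
φ(29) = 29 − 1 = 28.
Multiply: 2 · 16 · 28 = 896.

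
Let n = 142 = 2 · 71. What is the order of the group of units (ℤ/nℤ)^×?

70

φ(142) = 142 · (1 − 1/2) · (1 − 1/71)
       = 142 · 70/142 = 70.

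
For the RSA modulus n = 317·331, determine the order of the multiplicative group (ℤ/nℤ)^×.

φ(104927) = 104927 · (1 − 1/317) · (1 − 1/331)
       = 104927 · 104280/104927 = 104280.

104280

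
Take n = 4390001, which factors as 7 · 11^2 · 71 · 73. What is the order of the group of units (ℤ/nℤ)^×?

3326400

φ(7) = 7 − 1 = 6.
φ(11^2) = 11^1·(11−1) = 11·10 = 110.
φ(71) = 71 − 1 = 70.
φ(73) = 73 − 1 = 72.
Since φ is multiplicative, φ(4390001) = 6 · 110 · 70 · 72 = 3326400.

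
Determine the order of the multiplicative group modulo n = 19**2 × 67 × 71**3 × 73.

573478678080

φ(631945915061) = 631945915061 · (1 − 1/19) · (1 − 1/67) · (1 − 1/71) · (1 − 1/73)
       = 631945915061 · 5987520/6597959 = 573478678080.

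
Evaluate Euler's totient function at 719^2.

516242

φ(516961) = 516961 · (1 − 1/719)
       = 516961 · 718/719 = 516242.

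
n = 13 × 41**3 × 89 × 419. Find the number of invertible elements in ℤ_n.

29680273920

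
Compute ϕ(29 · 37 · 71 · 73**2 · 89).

32635975680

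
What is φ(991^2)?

φ(991^2) = 991^1·(991−1) = 991·990 = 981090.

981090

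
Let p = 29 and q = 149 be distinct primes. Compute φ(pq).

4144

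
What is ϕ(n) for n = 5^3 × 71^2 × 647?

321062000

φ(5^3) = 5^2·(5−1) = 25·4 = 100.
φ(71^2) = 71^1·(71−1) = 71·70 = 4970.
φ(647) = 647 − 1 = 646.
Multiply: 100 · 4970 · 646 = 321062000.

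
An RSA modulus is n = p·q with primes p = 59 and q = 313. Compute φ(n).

φ(59) = 59 − 1 = 58.
φ(313) = 313 − 1 = 312.
φ(18467) = 58 × 312 = 18096.

18096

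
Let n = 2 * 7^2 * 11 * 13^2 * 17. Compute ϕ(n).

1048320

φ(3097094) = 3097094 · (1 − 1/2) · (1 − 1/7) · (1 − 1/11) · (1 − 1/13) · (1 − 1/17)
       = 3097094 · 11520/34034 = 1048320.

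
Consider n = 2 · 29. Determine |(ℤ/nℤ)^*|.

φ(58) = 58 · (1 − 1/2) · (1 − 1/29)
       = 58 · 28/58 = 28.

28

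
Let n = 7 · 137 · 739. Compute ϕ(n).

φ(708701) = 708701 · (1 − 1/7) · (1 − 1/137) · (1 − 1/739)
       = 708701 · 602208/708701 = 602208.

602208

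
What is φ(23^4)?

267674

φ(23^4) = 23^4 − 23^3 = 279841 − 12167 = 267674.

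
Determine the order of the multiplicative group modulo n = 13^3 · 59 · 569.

φ(13^3) = 13^3 − 13^2 = 2197 − 169 = 2028.
φ(59) = 59 − 1 = 58.
φ(569) = 569 − 1 = 568.
Since φ is multiplicative, φ(73755487) = 2028 · 58 · 568 = 66810432.

66810432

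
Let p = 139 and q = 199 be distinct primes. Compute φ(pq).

27324

φ(n) = (p − 1)(q − 1) = (139−1)(199−1) = 138·198 = 27324.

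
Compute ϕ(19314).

6048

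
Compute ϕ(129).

84

First factor: 129 = 3 * 43.
φ(3) = 3 − 1 = 2.
φ(43) = 43 − 1 = 42.
Multiply: 2 · 42 = 84.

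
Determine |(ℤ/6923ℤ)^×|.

6923 = 7 · 23 · 43.
φ(6923) = 6923 · (1 − 1/7) · (1 − 1/23) · (1 − 1/43)
       = 6923 · 5544/6923 = 5544.

5544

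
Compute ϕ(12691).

First factor: 12691 = 7**3 * 37.
φ(7^3) = 7^2·(7−1) = 49·6 = 294.
φ(37) = 37 − 1 = 36.
Since φ is multiplicative, φ(12691) = 294 · 36 = 10584.

10584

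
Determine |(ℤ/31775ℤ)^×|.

24000

31775 = 5**2 * 31 * 41.
φ(31775) = 31775 · (1 − 1/5) · (1 − 1/31) · (1 − 1/41)
       = 31775 · 4800/6355 = 24000.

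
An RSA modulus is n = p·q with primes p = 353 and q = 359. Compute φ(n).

126016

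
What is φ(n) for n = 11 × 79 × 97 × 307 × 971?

22225881600

φ(11) = 11 − 1 = 10.
φ(79) = 79 − 1 = 78.
φ(97) = 97 − 1 = 96.
φ(307) = 307 − 1 = 306.
φ(971) = 971 − 1 = 970.
Multiply: 10 · 78 · 96 · 306 · 970 = 22225881600.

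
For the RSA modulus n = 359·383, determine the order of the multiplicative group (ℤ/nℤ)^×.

136756

φ(137497) = 137497 · (1 − 1/359) · (1 − 1/383)
       = 137497 · 136756/137497 = 136756.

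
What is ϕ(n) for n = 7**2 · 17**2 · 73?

φ(1033753) = 1033753 · (1 − 1/7) · (1 − 1/17) · (1 − 1/73)
       = 1033753 · 6912/8687 = 822528.

822528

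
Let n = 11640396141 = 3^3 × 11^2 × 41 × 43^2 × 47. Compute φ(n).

6579619200

φ(3^3) = 3^3 − 3^2 = 27 − 9 = 18.
φ(11^2) = 11^1·(11−1) = 11·10 = 110.
φ(41) = 41 − 1 = 40.
φ(43^2) = 43^1·(43−1) = 43·42 = 1806.
φ(47) = 47 − 1 = 46.
Since φ is multiplicative, φ(11640396141) = 18 · 110 · 40 · 1806 · 46 = 6579619200.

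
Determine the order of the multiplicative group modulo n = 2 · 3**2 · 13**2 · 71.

φ(2) = 2 − 1 = 1.
φ(3^2) = 3^1·(3−1) = 3·2 = 6.
φ(13^2) = 13^1·(13−1) = 13·12 = 156.
φ(71) = 71 − 1 = 70.
φ(215982) = 1 × 6 × 156 × 70 = 65520.

65520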